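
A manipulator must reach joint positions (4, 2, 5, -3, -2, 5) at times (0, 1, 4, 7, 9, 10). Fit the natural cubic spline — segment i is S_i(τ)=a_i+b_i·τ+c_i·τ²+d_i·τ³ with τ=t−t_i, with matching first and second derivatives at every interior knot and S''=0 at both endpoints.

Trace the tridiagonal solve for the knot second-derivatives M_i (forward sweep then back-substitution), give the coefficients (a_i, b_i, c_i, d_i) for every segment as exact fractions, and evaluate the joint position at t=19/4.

Δ: Δ0=-2, Δ1=1, Δ2=-8/3, Δ3=1/2, Δ4=7
row 1: diag=8, rhs=18; c'=3/8, d'=9/4
row 2: denom=12−3·3/8=87/8; d'=(-22−3·9/4)/(87/8)=-230/87
row 3: denom=10−3·8/29=266/29; d'=(19−3·-230/87)/(266/29)=781/266
row 4: denom=6−2·29/133=740/133; d'=(39−2·781/266)/(740/133)=2203/370
back: M4=2203/370
back: M3=781/266−29/133·2203/370=303/185
back: M2=-230/87−8/29·303/185=-1718/555
back: M1=9/4−3/8·-1718/555=631/185
M: M0=0, M1=631/185, M2=-1718/555, M3=303/185, M4=2203/370, M5=0
seg 0: a=4, c=M0/2=0, d=(M1−M0)/(6·1)=631/1110, b=Δ0−h0·(2M0+M1)/6=-2851/1110
seg 1: a=2, c=M1/2=631/370, d=(M2−M1)/(6·3)=-3611/9990, b=Δ1−h1·(2M1+M2)/6=-479/555
seg 2: a=5, c=M2/2=-859/555, d=(M3−M2)/(6·3)=71/270, b=Δ2−h2·(2M2+M3)/6=-433/1110
seg 3: a=-3, c=M3/2=303/370, d=(M4−M3)/(6·2)=1597/4440, b=Δ3−h3·(2M3+M4)/6=-286/111
seg 4: a=-2, c=M4/2=2203/740, d=(M5−M4)/(6·1)=-2203/2220, b=Δ4−h4·(2M4+M5)/6=5567/1110
t_q=19/4 → seg 2, τ=3/4; S=5+-433/1110·τ+-859/555·τ²+71/270·τ³=93483/23680

  seg 0: a=4 b=-2851/1110 c=0 d=631/1110
  seg 1: a=2 b=-479/555 c=631/370 d=-3611/9990
  seg 2: a=5 b=-433/1110 c=-859/555 d=71/270
  seg 3: a=-3 b=-286/111 c=303/370 d=1597/4440
  seg 4: a=-2 b=5567/1110 c=2203/740 d=-2203/2220
S(19/4) = 93483/23680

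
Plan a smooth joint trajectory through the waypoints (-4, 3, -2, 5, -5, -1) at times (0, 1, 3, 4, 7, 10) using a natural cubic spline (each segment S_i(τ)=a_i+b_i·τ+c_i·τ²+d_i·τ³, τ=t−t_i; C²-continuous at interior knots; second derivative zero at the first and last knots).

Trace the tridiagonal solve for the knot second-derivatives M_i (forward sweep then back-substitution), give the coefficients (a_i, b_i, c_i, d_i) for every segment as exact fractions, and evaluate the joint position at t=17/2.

Δ: Δ0=7, Δ1=-5/2, Δ2=7, Δ3=-10/3, Δ4=4/3
row 1: diag=6, rhs=-57; c'=1/3, d'=-19/2
row 2: denom=6−2·1/3=16/3; d'=(57−2·-19/2)/(16/3)=57/4
row 3: denom=8−1·3/16=125/16; d'=(-62−1·57/4)/(125/16)=-244/25
row 4: denom=12−3·48/125=1356/125; d'=(28−3·-244/25)/(1356/125)=1790/339
back: M4=1790/339
back: M3=-244/25−48/125·1790/339=-1332/113
back: M2=57/4−3/16·-1332/113=1860/113
back: M1=-19/2−1/3·1860/113=-3387/226
M: M0=0, M1=-3387/226, M2=1860/113, M3=-1332/113, M4=1790/339, M5=0
seg 0: a=-4, c=M0/2=0, d=(M1−M0)/(6·1)=-1129/452, b=Δ0−h0·(2M0+M1)/6=4293/452
seg 1: a=3, c=M1/2=-3387/452, d=(M2−M1)/(6·2)=2369/904, b=Δ1−h1·(2M1+M2)/6=453/226
seg 2: a=-2, c=M2/2=930/113, d=(M3−M2)/(6·1)=-532/113, b=Δ2−h2·(2M2+M3)/6=393/113
seg 3: a=5, c=M3/2=-666/113, d=(M4−M3)/(6·3)=2893/3051, b=Δ3−h3·(2M3+M4)/6=657/113
seg 4: a=-5, c=M4/2=895/339, d=(M5−M4)/(6·3)=-895/3051, b=Δ4−h4·(2M4+M5)/6=-446/113
t_q=17/2 → seg 4, τ=3/2; S=-5+-446/113·τ+895/339·τ²+-895/3051·τ³=-5397/904

  seg 0: a=-4 b=4293/452 c=0 d=-1129/452
  seg 1: a=3 b=453/226 c=-3387/452 d=2369/904
  seg 2: a=-2 b=393/113 c=930/113 d=-532/113
  seg 3: a=5 b=657/113 c=-666/113 d=2893/3051
  seg 4: a=-5 b=-446/113 c=895/339 d=-895/3051
S(17/2) = -5397/904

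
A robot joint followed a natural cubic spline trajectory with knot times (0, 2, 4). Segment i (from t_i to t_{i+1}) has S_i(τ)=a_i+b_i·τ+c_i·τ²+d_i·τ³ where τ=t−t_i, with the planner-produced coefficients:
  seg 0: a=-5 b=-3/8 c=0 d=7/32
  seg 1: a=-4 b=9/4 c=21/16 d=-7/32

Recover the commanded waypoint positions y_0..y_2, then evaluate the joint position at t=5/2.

y_0=-5 y_1=-4 y_2=4
S(5/2) = -659/256

y_0 = S_0(0) = a_0 = -5
y_1 = S_1(0) = a_1 = -4
y_2 = S_1(2) = 4
t_q=5/2 is in segment 1 (τ=1/2); S_1(τ)=-659/256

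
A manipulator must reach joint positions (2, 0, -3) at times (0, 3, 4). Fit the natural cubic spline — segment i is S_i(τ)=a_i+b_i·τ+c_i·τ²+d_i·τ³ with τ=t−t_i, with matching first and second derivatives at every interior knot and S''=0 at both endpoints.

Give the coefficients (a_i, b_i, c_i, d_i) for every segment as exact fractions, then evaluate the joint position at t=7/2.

Δ: Δ0=-2/3, Δ1=-3
row 1: diag=8, rhs=-14; c'=1/8, d'=-7/4
back: M1=-7/4
M: M0=0, M1=-7/4, M2=0
seg 0: a=2, c=M0/2=0, d=(M1−M0)/(6·3)=-7/72, b=Δ0−h0·(2M0+M1)/6=5/24
seg 1: a=0, c=M1/2=-7/8, d=(M2−M1)/(6·1)=7/24, b=Δ1−h1·(2M1+M2)/6=-29/12
t_q=7/2 → seg 1, τ=1/2; S=0+-29/12·τ+-7/8·τ²+7/24·τ³=-89/64

  seg 0: a=2 b=5/24 c=0 d=-7/72
  seg 1: a=0 b=-29/12 c=-7/8 d=7/24
S(7/2) = -89/64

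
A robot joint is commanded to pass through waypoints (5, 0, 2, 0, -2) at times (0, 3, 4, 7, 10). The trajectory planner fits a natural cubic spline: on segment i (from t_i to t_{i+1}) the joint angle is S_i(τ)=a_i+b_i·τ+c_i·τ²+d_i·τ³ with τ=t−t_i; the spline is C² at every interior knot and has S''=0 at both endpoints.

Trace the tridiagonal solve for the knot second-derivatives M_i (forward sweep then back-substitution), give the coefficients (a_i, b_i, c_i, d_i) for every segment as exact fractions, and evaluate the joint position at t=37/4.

  seg 0: a=5 b=-731/228 c=0 d=13/76
  seg 1: a=0 b=161/114 c=117/76 d=-217/228
  seg 2: a=2 b=373/228 c=-25/19 d=125/684
  seg 3: a=0 b=-151/114 c=25/76 d=-25/684
S(37/4) = -8421/4864

Δ: Δ0=-5/3, Δ1=2, Δ2=-2/3, Δ3=-2/3
row 1: diag=8, rhs=22; c'=1/8, d'=11/4
row 2: denom=8−1·1/8=63/8; d'=(-16−1·11/4)/(63/8)=-50/21
row 3: denom=12−3·8/21=76/7; d'=(0−3·-50/21)/(76/7)=25/38
back: M3=25/38
back: M2=-50/21−8/21·25/38=-50/19
back: M1=11/4−1/8·-50/19=117/38
M: M0=0, M1=117/38, M2=-50/19, M3=25/38, M4=0
seg 0: a=5, c=M0/2=0, d=(M1−M0)/(6·3)=13/76, b=Δ0−h0·(2M0+M1)/6=-731/228
seg 1: a=0, c=M1/2=117/76, d=(M2−M1)/(6·1)=-217/228, b=Δ1−h1·(2M1+M2)/6=161/114
seg 2: a=2, c=M2/2=-25/19, d=(M3−M2)/(6·3)=125/684, b=Δ2−h2·(2M2+M3)/6=373/228
seg 3: a=0, c=M3/2=25/76, d=(M4−M3)/(6·3)=-25/684, b=Δ3−h3·(2M3+M4)/6=-151/114
t_q=37/4 → seg 3, τ=9/4; S=0+-151/114·τ+25/76·τ²+-25/684·τ³=-8421/4864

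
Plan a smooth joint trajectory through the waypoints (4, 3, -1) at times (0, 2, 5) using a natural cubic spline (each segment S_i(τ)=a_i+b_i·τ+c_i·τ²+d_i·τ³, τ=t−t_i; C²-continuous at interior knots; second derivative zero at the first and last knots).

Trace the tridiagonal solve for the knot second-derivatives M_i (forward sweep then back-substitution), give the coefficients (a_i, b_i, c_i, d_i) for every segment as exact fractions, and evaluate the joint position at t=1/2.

Δ: Δ0=-1/2, Δ1=-4/3
row 1: diag=10, rhs=-5; c'=3/10, d'=-1/2
back: M1=-1/2
M: M0=0, M1=-1/2, M2=0
seg 0: a=4, c=M0/2=0, d=(M1−M0)/(6·2)=-1/24, b=Δ0−h0·(2M0+M1)/6=-1/3
seg 1: a=3, c=M1/2=-1/4, d=(M2−M1)/(6·3)=1/36, b=Δ1−h1·(2M1+M2)/6=-5/6
t_q=1/2 → seg 0, τ=1/2; S=4+-1/3·τ+0·τ²+-1/24·τ³=245/64

  seg 0: a=4 b=-1/3 c=0 d=-1/24
  seg 1: a=3 b=-5/6 c=-1/4 d=1/36
S(1/2) = 245/64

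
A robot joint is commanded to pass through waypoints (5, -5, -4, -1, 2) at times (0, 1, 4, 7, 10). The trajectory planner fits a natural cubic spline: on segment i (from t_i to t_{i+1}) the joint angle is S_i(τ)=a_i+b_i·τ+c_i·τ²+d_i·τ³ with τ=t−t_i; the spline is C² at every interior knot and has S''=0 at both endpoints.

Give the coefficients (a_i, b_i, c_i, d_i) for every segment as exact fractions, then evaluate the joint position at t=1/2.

Δ: Δ0=-10, Δ1=1/3, Δ2=1, Δ3=1
row 1: diag=8, rhs=62; c'=3/8, d'=31/4
row 2: denom=12−3·3/8=87/8; d'=(4−3·31/4)/(87/8)=-154/87
row 3: denom=12−3·8/29=324/29; d'=(0−3·-154/87)/(324/29)=77/162
back: M3=77/162
back: M2=-154/87−8/29·77/162=-154/81
back: M1=31/4−3/8·-154/81=457/54
M: M0=0, M1=457/54, M2=-154/81, M3=77/162, M4=0
seg 0: a=5, c=M0/2=0, d=(M1−M0)/(6·1)=457/324, b=Δ0−h0·(2M0+M1)/6=-3697/324
seg 1: a=-5, c=M1/2=457/108, d=(M2−M1)/(6·3)=-1679/2916, b=Δ1−h1·(2M1+M2)/6=-1163/162
seg 2: a=-4, c=M2/2=-77/81, d=(M3−M2)/(6·3)=385/2916, b=Δ2−h2·(2M2+M3)/6=863/324
seg 3: a=-1, c=M3/2=77/324, d=(M4−M3)/(6·3)=-77/2916, b=Δ3−h3·(2M3+M4)/6=85/162
t_q=1/2 → seg 0, τ=1/2; S=5+-3697/324·τ+0·τ²+457/324·τ³=-457/864

  seg 0: a=5 b=-3697/324 c=0 d=457/324
  seg 1: a=-5 b=-1163/162 c=457/108 d=-1679/2916
  seg 2: a=-4 b=863/324 c=-77/81 d=385/2916
  seg 3: a=-1 b=85/162 c=77/324 d=-77/2916
S(1/2) = -457/864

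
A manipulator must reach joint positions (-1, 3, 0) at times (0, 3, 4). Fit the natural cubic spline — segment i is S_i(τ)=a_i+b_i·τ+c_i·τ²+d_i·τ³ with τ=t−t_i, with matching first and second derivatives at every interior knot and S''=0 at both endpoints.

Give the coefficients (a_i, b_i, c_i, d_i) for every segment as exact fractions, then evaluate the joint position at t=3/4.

Δ: Δ0=4/3, Δ1=-3
row 1: diag=8, rhs=-26; c'=1/8, d'=-13/4
back: M1=-13/4
M: M0=0, M1=-13/4, M2=0
seg 0: a=-1, c=M0/2=0, d=(M1−M0)/(6·3)=-13/72, b=Δ0−h0·(2M0+M1)/6=71/24
seg 1: a=3, c=M1/2=-13/8, d=(M2−M1)/(6·1)=13/24, b=Δ1−h1·(2M1+M2)/6=-23/12
t_q=3/4 → seg 0, τ=3/4; S=-1+71/24·τ+0·τ²+-13/72·τ³=585/512

  seg 0: a=-1 b=71/24 c=0 d=-13/72
  seg 1: a=3 b=-23/12 c=-13/8 d=13/24
S(3/4) = 585/512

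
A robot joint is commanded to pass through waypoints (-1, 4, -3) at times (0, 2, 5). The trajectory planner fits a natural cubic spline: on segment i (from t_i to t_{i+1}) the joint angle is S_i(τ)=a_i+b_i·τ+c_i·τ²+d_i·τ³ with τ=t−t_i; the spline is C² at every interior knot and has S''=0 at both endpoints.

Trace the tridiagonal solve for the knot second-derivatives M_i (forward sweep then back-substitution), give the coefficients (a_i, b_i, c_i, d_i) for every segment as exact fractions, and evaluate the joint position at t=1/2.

Δ: Δ0=5/2, Δ1=-7/3
row 1: diag=10, rhs=-29; c'=3/10, d'=-29/10
back: M1=-29/10
M: M0=0, M1=-29/10, M2=0
seg 0: a=-1, c=M0/2=0, d=(M1−M0)/(6·2)=-29/120, b=Δ0−h0·(2M0+M1)/6=52/15
seg 1: a=4, c=M1/2=-29/20, d=(M2−M1)/(6·3)=29/180, b=Δ1−h1·(2M1+M2)/6=17/30
t_q=1/2 → seg 0, τ=1/2; S=-1+52/15·τ+0·τ²+-29/120·τ³=45/64

  seg 0: a=-1 b=52/15 c=0 d=-29/120
  seg 1: a=4 b=17/30 c=-29/20 d=29/180
S(1/2) = 45/64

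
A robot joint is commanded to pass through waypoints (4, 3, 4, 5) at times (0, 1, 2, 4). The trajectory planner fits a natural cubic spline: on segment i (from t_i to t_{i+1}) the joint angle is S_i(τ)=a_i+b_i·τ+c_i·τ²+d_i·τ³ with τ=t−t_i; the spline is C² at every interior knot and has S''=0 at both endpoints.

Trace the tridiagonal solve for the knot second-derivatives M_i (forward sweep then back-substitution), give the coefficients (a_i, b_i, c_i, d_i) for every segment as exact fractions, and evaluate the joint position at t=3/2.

  seg 0: a=4 b=-71/46 c=0 d=25/46
  seg 1: a=3 b=2/23 c=75/46 d=-33/46
  seg 2: a=4 b=55/46 c=-12/23 d=2/23
S(3/2) = 1237/368

Δ: Δ0=-1, Δ1=1, Δ2=1/2
row 1: diag=4, rhs=12; c'=1/4, d'=3
row 2: denom=6−1·1/4=23/4; d'=(-3−1·3)/(23/4)=-24/23
back: M2=-24/23
back: M1=3−1/4·-24/23=75/23
M: M0=0, M1=75/23, M2=-24/23, M3=0
seg 0: a=4, c=M0/2=0, d=(M1−M0)/(6·1)=25/46, b=Δ0−h0·(2M0+M1)/6=-71/46
seg 1: a=3, c=M1/2=75/46, d=(M2−M1)/(6·1)=-33/46, b=Δ1−h1·(2M1+M2)/6=2/23
seg 2: a=4, c=M2/2=-12/23, d=(M3−M2)/(6·2)=2/23, b=Δ2−h2·(2M2+M3)/6=55/46
t_q=3/2 → seg 1, τ=1/2; S=3+2/23·τ+75/46·τ²+-33/46·τ³=1237/368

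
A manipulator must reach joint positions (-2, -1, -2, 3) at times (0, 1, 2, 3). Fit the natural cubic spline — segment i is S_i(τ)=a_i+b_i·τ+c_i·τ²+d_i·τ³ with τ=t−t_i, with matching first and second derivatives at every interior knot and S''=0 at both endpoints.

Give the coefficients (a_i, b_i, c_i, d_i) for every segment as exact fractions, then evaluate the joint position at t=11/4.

Δ: Δ0=1, Δ1=-1, Δ2=5
row 1: diag=4, rhs=-12; c'=1/4, d'=-3
row 2: denom=4−1·1/4=15/4; d'=(36−1·-3)/(15/4)=52/5
back: M2=52/5
back: M1=-3−1/4·52/5=-28/5
M: M0=0, M1=-28/5, M2=52/5, M3=0
seg 0: a=-2, c=M0/2=0, d=(M1−M0)/(6·1)=-14/15, b=Δ0−h0·(2M0+M1)/6=29/15
seg 1: a=-1, c=M1/2=-14/5, d=(M2−M1)/(6·1)=8/3, b=Δ1−h1·(2M1+M2)/6=-13/15
seg 2: a=-2, c=M2/2=26/5, d=(M3−M2)/(6·1)=-26/15, b=Δ2−h2·(2M2+M3)/6=23/15
t_q=11/4 → seg 2, τ=3/4; S=-2+23/15·τ+26/5·τ²+-26/15·τ³=43/32

  seg 0: a=-2 b=29/15 c=0 d=-14/15
  seg 1: a=-1 b=-13/15 c=-14/5 d=8/3
  seg 2: a=-2 b=23/15 c=26/5 d=-26/15
S(11/4) = 43/32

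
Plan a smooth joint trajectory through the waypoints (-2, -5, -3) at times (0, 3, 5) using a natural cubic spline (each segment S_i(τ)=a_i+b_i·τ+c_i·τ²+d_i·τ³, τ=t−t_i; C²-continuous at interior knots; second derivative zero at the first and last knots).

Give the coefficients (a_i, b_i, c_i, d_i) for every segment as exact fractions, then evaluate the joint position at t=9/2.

Δ: Δ0=-1, Δ1=1
row 1: diag=10, rhs=12; c'=1/5, d'=6/5
back: M1=6/5
M: M0=0, M1=6/5, M2=0
seg 0: a=-2, c=M0/2=0, d=(M1−M0)/(6·3)=1/15, b=Δ0−h0·(2M0+M1)/6=-8/5
seg 1: a=-5, c=M1/2=3/5, d=(M2−M1)/(6·2)=-1/10, b=Δ1−h1·(2M1+M2)/6=1/5
t_q=9/2 → seg 1, τ=3/2; S=-5+1/5·τ+3/5·τ²+-1/10·τ³=-59/16

  seg 0: a=-2 b=-8/5 c=0 d=1/15
  seg 1: a=-5 b=1/5 c=3/5 d=-1/10
S(9/2) = -59/16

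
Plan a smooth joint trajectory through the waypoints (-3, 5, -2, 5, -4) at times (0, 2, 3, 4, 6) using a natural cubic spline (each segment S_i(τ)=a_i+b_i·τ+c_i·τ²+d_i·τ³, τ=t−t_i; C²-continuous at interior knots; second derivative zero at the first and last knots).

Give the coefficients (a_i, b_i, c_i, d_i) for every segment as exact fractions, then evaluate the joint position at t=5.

  seg 0: a=-3 b=1225/132 c=0 d=-697/528
  seg 1: a=5 b=-433/66 c=-697/88 d=1975/264
  seg 2: a=-2 b=1/24 c=639/44 d=-1997/264
  seg 3: a=5 b=211/33 c=-719/88 d=719/528
S(5) = 807/176

Δ: Δ0=4, Δ1=-7, Δ2=7, Δ3=-9/2
row 1: diag=6, rhs=-66; c'=1/6, d'=-11
row 2: denom=4−1·1/6=23/6; d'=(84−1·-11)/(23/6)=570/23
row 3: denom=6−1·6/23=132/23; d'=(-69−1·570/23)/(132/23)=-719/44
back: M3=-719/44
back: M2=570/23−6/23·-719/44=639/22
back: M1=-11−1/6·639/22=-697/44
M: M0=0, M1=-697/44, M2=639/22, M3=-719/44, M4=0
seg 0: a=-3, c=M0/2=0, d=(M1−M0)/(6·2)=-697/528, b=Δ0−h0·(2M0+M1)/6=1225/132
seg 1: a=5, c=M1/2=-697/88, d=(M2−M1)/(6·1)=1975/264, b=Δ1−h1·(2M1+M2)/6=-433/66
seg 2: a=-2, c=M2/2=639/44, d=(M3−M2)/(6·1)=-1997/264, b=Δ2−h2·(2M2+M3)/6=1/24
seg 3: a=5, c=M3/2=-719/88, d=(M4−M3)/(6·2)=719/528, b=Δ3−h3·(2M3+M4)/6=211/33
t_q=5 → seg 3, τ=1; S=5+211/33·τ+-719/88·τ²+719/528·τ³=807/176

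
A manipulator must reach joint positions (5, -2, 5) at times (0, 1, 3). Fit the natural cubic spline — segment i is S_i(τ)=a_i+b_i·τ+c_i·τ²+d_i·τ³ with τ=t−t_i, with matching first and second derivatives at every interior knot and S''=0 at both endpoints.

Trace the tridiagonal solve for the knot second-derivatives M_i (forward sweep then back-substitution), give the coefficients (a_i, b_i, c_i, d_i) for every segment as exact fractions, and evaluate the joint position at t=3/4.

  seg 0: a=5 b=-35/4 c=0 d=7/4
  seg 1: a=-2 b=-7/2 c=21/4 d=-7/8
S(3/4) = -211/256

Δ: Δ0=-7, Δ1=7/2
row 1: diag=6, rhs=63; c'=1/3, d'=21/2
back: M1=21/2
M: M0=0, M1=21/2, M2=0
seg 0: a=5, c=M0/2=0, d=(M1−M0)/(6·1)=7/4, b=Δ0−h0·(2M0+M1)/6=-35/4
seg 1: a=-2, c=M1/2=21/4, d=(M2−M1)/(6·2)=-7/8, b=Δ1−h1·(2M1+M2)/6=-7/2
t_q=3/4 → seg 0, τ=3/4; S=5+-35/4·τ+0·τ²+7/4·τ³=-211/256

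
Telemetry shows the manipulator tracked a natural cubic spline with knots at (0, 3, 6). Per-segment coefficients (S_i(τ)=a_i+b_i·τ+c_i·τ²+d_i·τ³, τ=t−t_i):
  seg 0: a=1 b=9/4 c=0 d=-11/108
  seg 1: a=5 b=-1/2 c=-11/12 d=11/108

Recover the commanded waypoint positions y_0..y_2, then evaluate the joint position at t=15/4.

y_0=1 y_1=5 y_2=-2
S(15/4) = 1063/256

y_0 = S_0(0) = a_0 = 1
y_1 = S_1(0) = a_1 = 5
y_2 = S_1(3) = -2
t_q=15/4 is in segment 1 (τ=3/4); S_1(τ)=1063/256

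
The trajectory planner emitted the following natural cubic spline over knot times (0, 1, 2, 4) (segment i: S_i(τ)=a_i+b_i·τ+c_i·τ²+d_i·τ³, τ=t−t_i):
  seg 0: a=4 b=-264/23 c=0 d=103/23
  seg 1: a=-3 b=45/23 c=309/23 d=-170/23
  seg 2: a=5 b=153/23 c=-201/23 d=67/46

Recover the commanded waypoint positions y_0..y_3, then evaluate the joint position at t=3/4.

y_0 = S_0(0) = a_0 = 4
y_1 = S_1(0) = a_1 = -3
y_2 = S_2(0) = a_2 = 5
y_3 = S_2(2) = -5
t_q=3/4 is in segment 0 (τ=3/4); S_0(τ)=-4003/1472

y_0=4 y_1=-3 y_2=5 y_3=-5
S(3/4) = -4003/1472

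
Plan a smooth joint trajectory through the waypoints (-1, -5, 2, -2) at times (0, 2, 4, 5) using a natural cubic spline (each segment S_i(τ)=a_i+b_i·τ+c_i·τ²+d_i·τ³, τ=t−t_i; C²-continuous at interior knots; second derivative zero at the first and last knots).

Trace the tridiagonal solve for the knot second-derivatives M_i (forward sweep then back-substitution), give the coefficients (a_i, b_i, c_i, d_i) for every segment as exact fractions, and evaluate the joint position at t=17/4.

Δ: Δ0=-2, Δ1=7/2, Δ2=-4
row 1: diag=8, rhs=33; c'=1/4, d'=33/8
row 2: denom=6−2·1/4=11/2; d'=(-45−2·33/8)/(11/2)=-213/22
back: M2=-213/22
back: M1=33/8−1/4·-213/22=72/11
M: M0=0, M1=72/11, M2=-213/22, M3=0
seg 0: a=-1, c=M0/2=0, d=(M1−M0)/(6·2)=6/11, b=Δ0−h0·(2M0+M1)/6=-46/11
seg 1: a=-5, c=M1/2=36/11, d=(M2−M1)/(6·2)=-119/88, b=Δ1−h1·(2M1+M2)/6=26/11
seg 2: a=2, c=M2/2=-213/44, d=(M3−M2)/(6·1)=71/44, b=Δ2−h2·(2M2+M3)/6=-17/22
t_q=17/4 → seg 2, τ=1/4; S=2+-17/22·τ+-213/44·τ²+71/44·τ³=4307/2816

  seg 0: a=-1 b=-46/11 c=0 d=6/11
  seg 1: a=-5 b=26/11 c=36/11 d=-119/88
  seg 2: a=2 b=-17/22 c=-213/44 d=71/44
S(17/4) = 4307/2816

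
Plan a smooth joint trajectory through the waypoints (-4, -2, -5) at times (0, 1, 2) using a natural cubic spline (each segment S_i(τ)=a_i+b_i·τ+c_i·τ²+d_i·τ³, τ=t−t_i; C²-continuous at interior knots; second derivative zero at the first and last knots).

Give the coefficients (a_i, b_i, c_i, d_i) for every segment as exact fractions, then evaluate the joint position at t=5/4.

Δ: Δ0=2, Δ1=-3
row 1: diag=4, rhs=-30; c'=1/4, d'=-15/2
back: M1=-15/2
M: M0=0, M1=-15/2, M2=0
seg 0: a=-4, c=M0/2=0, d=(M1−M0)/(6·1)=-5/4, b=Δ0−h0·(2M0+M1)/6=13/4
seg 1: a=-2, c=M1/2=-15/4, d=(M2−M1)/(6·1)=5/4, b=Δ1−h1·(2M1+M2)/6=-1/2
t_q=5/4 → seg 1, τ=1/4; S=-2+-1/2·τ+-15/4·τ²+5/4·τ³=-599/256

  seg 0: a=-4 b=13/4 c=0 d=-5/4
  seg 1: a=-2 b=-1/2 c=-15/4 d=5/4
S(5/4) = -599/256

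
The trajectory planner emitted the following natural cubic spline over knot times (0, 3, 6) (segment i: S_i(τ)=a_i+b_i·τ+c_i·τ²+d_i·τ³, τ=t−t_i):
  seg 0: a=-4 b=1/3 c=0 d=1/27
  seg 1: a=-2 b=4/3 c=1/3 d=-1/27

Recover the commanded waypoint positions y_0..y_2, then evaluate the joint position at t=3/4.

y_0=-4 y_1=-2 y_2=4
S(3/4) = -239/64

y_0 = S_0(0) = a_0 = -4
y_1 = S_1(0) = a_1 = -2
y_2 = S_1(3) = 4
t_q=3/4 is in segment 0 (τ=3/4); S_0(τ)=-239/64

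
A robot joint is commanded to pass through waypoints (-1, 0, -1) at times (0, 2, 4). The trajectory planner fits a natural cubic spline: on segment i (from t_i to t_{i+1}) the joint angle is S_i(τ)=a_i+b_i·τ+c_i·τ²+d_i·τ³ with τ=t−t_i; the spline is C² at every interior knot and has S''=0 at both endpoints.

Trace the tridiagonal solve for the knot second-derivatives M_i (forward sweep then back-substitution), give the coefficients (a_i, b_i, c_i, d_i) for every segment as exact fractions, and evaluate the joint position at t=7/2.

Δ: Δ0=1/2, Δ1=-1/2
row 1: diag=8, rhs=-6; c'=1/4, d'=-3/4
back: M1=-3/4
M: M0=0, M1=-3/4, M2=0
seg 0: a=-1, c=M0/2=0, d=(M1−M0)/(6·2)=-1/16, b=Δ0−h0·(2M0+M1)/6=3/4
seg 1: a=0, c=M1/2=-3/8, d=(M2−M1)/(6·2)=1/16, b=Δ1−h1·(2M1+M2)/6=0
t_q=7/2 → seg 1, τ=3/2; S=0+0·τ+-3/8·τ²+1/16·τ³=-81/128

  seg 0: a=-1 b=3/4 c=0 d=-1/16
  seg 1: a=0 b=0 c=-3/8 d=1/16
S(7/2) = -81/128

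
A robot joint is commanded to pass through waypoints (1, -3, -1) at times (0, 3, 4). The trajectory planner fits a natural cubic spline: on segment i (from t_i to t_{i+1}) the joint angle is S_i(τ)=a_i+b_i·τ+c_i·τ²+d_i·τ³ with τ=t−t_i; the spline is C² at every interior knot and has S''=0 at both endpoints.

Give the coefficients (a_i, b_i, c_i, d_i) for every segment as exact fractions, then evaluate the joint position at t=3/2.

  seg 0: a=1 b=-31/12 c=0 d=5/36
  seg 1: a=-3 b=7/6 c=5/4 d=-5/12
S(3/2) = -77/32

Δ: Δ0=-4/3, Δ1=2
row 1: diag=8, rhs=20; c'=1/8, d'=5/2
back: M1=5/2
M: M0=0, M1=5/2, M2=0
seg 0: a=1, c=M0/2=0, d=(M1−M0)/(6·3)=5/36, b=Δ0−h0·(2M0+M1)/6=-31/12
seg 1: a=-3, c=M1/2=5/4, d=(M2−M1)/(6·1)=-5/12, b=Δ1−h1·(2M1+M2)/6=7/6
t_q=3/2 → seg 0, τ=3/2; S=1+-31/12·τ+0·τ²+5/36·τ³=-77/32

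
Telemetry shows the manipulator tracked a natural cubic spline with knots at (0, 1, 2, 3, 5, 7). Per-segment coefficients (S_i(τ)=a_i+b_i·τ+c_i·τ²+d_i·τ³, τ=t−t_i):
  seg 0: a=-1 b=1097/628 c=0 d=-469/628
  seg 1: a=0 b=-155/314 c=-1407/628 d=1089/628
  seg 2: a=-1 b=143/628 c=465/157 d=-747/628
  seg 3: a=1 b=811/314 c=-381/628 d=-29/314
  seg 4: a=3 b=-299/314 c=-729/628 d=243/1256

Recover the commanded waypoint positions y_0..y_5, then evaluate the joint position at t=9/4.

y_0 = S_0(0) = a_0 = -1
y_1 = S_1(0) = a_1 = 0
y_2 = S_2(0) = a_2 = -1
y_3 = S_3(0) = a_3 = 1
y_4 = S_4(0) = a_4 = 3
y_5 = S_4(2) = -2
t_q=9/4 is in segment 2 (τ=1/4); S_2(τ)=-31211/40192

y_0=-1 y_1=0 y_2=-1 y_3=1 y_4=3 y_5=-2
S(9/4) = -31211/40192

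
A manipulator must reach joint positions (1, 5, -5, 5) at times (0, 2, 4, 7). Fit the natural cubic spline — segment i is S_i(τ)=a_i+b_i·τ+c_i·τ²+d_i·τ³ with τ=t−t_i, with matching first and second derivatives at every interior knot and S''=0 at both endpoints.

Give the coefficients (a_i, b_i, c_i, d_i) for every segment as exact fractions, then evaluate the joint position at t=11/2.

Δ: Δ0=2, Δ1=-5, Δ2=10/3
row 1: diag=8, rhs=-42; c'=1/4, d'=-21/4
row 2: denom=10−2·1/4=19/2; d'=(50−2·-21/4)/(19/2)=121/19
back: M2=121/19
back: M1=-21/4−1/4·121/19=-130/19
M: M0=0, M1=-130/19, M2=121/19, M3=0
seg 0: a=1, c=M0/2=0, d=(M1−M0)/(6·2)=-65/114, b=Δ0−h0·(2M0+M1)/6=244/57
seg 1: a=5, c=M1/2=-65/19, d=(M2−M1)/(6·2)=251/228, b=Δ1−h1·(2M1+M2)/6=-146/57
seg 2: a=-5, c=M2/2=121/38, d=(M3−M2)/(6·3)=-121/342, b=Δ2−h2·(2M2+M3)/6=-173/57
t_q=11/2 → seg 2, τ=3/2; S=-5+-173/57·τ+121/38·τ²+-121/342·τ³=-1089/304

  seg 0: a=1 b=244/57 c=0 d=-65/114
  seg 1: a=5 b=-146/57 c=-65/19 d=251/228
  seg 2: a=-5 b=-173/57 c=121/38 d=-121/342
S(11/2) = -1089/304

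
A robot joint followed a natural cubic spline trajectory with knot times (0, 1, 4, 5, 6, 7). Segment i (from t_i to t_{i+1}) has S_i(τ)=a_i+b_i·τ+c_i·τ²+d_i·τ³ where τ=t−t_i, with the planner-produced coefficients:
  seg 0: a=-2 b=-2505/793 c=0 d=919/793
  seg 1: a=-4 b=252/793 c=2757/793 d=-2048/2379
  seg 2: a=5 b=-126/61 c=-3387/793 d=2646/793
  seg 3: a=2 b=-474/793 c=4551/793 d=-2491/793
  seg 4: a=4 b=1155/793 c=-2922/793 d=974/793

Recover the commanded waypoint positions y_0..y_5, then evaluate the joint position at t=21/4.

y_0=-2 y_1=-4 y_2=5 y_3=2 y_4=4 y_5=3
S(21/4) = 109633/50752

y_0 = S_0(0) = a_0 = -2
y_1 = S_1(0) = a_1 = -4
y_2 = S_2(0) = a_2 = 5
y_3 = S_3(0) = a_3 = 2
y_4 = S_4(0) = a_4 = 4
y_5 = S_4(1) = 3
t_q=21/4 is in segment 3 (τ=1/4); S_3(τ)=109633/50752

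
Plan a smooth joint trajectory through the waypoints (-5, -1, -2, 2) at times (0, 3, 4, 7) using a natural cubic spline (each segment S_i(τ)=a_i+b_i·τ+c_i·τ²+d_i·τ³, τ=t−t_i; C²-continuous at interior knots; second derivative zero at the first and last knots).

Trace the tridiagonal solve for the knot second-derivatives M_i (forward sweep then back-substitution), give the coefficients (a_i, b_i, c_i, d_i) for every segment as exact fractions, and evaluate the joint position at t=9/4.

Δ: Δ0=4/3, Δ1=-1, Δ2=4/3
row 1: diag=8, rhs=-14; c'=1/8, d'=-7/4
row 2: denom=8−1·1/8=63/8; d'=(14−1·-7/4)/(63/8)=2
back: M2=2
back: M1=-7/4−1/8·2=-2
M: M0=0, M1=-2, M2=2, M3=0
seg 0: a=-5, c=M0/2=0, d=(M1−M0)/(6·3)=-1/9, b=Δ0−h0·(2M0+M1)/6=7/3
seg 1: a=-1, c=M1/2=-1, d=(M2−M1)/(6·1)=2/3, b=Δ1−h1·(2M1+M2)/6=-2/3
seg 2: a=-2, c=M2/2=1, d=(M3−M2)/(6·3)=-1/9, b=Δ2−h2·(2M2+M3)/6=-2/3
t_q=9/4 → seg 0, τ=9/4; S=-5+7/3·τ+0·τ²+-1/9·τ³=-65/64

  seg 0: a=-5 b=7/3 c=0 d=-1/9
  seg 1: a=-1 b=-2/3 c=-1 d=2/3
  seg 2: a=-2 b=-2/3 c=1 d=-1/9
S(9/4) = -65/64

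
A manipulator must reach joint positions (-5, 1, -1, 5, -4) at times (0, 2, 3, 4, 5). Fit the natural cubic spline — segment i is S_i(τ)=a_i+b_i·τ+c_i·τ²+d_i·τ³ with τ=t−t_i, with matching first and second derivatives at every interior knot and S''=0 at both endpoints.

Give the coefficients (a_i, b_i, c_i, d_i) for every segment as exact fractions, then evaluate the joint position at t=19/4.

  seg 0: a=-5 b=251/43 c=0 d=-61/86
  seg 1: a=1 b=-115/43 c=-183/43 d=212/43
  seg 2: a=-1 b=155/43 c=453/43 d=-350/43
  seg 3: a=5 b=11/43 c=-597/43 d=199/43
S(19/4) = -1831/2752

Δ: Δ0=3, Δ1=-2, Δ2=6, Δ3=-9
row 1: diag=6, rhs=-30; c'=1/6, d'=-5
row 2: denom=4−1·1/6=23/6; d'=(48−1·-5)/(23/6)=318/23
row 3: denom=4−1·6/23=86/23; d'=(-90−1·318/23)/(86/23)=-1194/43
back: M3=-1194/43
back: M2=318/23−6/23·-1194/43=906/43
back: M1=-5−1/6·906/43=-366/43
M: M0=0, M1=-366/43, M2=906/43, M3=-1194/43, M4=0
seg 0: a=-5, c=M0/2=0, d=(M1−M0)/(6·2)=-61/86, b=Δ0−h0·(2M0+M1)/6=251/43
seg 1: a=1, c=M1/2=-183/43, d=(M2−M1)/(6·1)=212/43, b=Δ1−h1·(2M1+M2)/6=-115/43
seg 2: a=-1, c=M2/2=453/43, d=(M3−M2)/(6·1)=-350/43, b=Δ2−h2·(2M2+M3)/6=155/43
seg 3: a=5, c=M3/2=-597/43, d=(M4−M3)/(6·1)=199/43, b=Δ3−h3·(2M3+M4)/6=11/43
t_q=19/4 → seg 3, τ=3/4; S=5+11/43·τ+-597/43·τ²+199/43·τ³=-1831/2752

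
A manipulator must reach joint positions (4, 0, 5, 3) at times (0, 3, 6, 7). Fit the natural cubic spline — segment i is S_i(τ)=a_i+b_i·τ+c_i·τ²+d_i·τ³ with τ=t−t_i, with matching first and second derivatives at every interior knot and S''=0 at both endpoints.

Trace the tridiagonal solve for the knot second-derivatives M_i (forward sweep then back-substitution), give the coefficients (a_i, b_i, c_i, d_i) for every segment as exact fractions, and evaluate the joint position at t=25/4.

  seg 0: a=4 b=-221/87 c=0 d=35/261
  seg 1: a=0 b=94/87 c=35/29 d=-88/261
  seg 2: a=5 b=-68/87 c=-53/29 d=53/87
S(25/4) = 8723/1856

Δ: Δ0=-4/3, Δ1=5/3, Δ2=-2
row 1: diag=12, rhs=18; c'=1/4, d'=3/2
row 2: denom=8−3·1/4=29/4; d'=(-22−3·3/2)/(29/4)=-106/29
back: M2=-106/29
back: M1=3/2−1/4·-106/29=70/29
M: M0=0, M1=70/29, M2=-106/29, M3=0
seg 0: a=4, c=M0/2=0, d=(M1−M0)/(6·3)=35/261, b=Δ0−h0·(2M0+M1)/6=-221/87
seg 1: a=0, c=M1/2=35/29, d=(M2−M1)/(6·3)=-88/261, b=Δ1−h1·(2M1+M2)/6=94/87
seg 2: a=5, c=M2/2=-53/29, d=(M3−M2)/(6·1)=53/87, b=Δ2−h2·(2M2+M3)/6=-68/87
t_q=25/4 → seg 2, τ=1/4; S=5+-68/87·τ+-53/29·τ²+53/87·τ³=8723/1856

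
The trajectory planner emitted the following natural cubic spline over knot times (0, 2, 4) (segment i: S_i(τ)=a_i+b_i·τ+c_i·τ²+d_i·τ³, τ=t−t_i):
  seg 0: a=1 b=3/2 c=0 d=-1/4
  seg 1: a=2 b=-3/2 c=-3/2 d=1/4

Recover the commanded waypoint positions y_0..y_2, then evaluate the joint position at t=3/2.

y_0 = S_0(0) = a_0 = 1
y_1 = S_1(0) = a_1 = 2
y_2 = S_1(2) = -5
t_q=3/2 is in segment 0 (τ=3/2); S_0(τ)=77/32

y_0=1 y_1=2 y_2=-5
S(3/2) = 77/32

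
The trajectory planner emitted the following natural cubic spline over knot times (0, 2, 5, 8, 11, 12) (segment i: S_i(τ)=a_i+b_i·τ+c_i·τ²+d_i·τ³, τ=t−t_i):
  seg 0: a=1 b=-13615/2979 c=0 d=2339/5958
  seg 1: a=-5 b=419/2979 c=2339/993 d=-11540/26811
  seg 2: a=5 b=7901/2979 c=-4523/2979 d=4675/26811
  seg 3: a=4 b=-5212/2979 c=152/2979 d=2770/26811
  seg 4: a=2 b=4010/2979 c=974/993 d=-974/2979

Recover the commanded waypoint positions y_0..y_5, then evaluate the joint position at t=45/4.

y_0=1 y_1=-5 y_2=5 y_3=4 y_4=2 y_5=4
S(45/4) = 76031/31776

y_0 = S_0(0) = a_0 = 1
y_1 = S_1(0) = a_1 = -5
y_2 = S_2(0) = a_2 = 5
y_3 = S_3(0) = a_3 = 4
y_4 = S_4(0) = a_4 = 2
y_5 = S_4(1) = 4
t_q=45/4 is in segment 4 (τ=1/4); S_4(τ)=76031/31776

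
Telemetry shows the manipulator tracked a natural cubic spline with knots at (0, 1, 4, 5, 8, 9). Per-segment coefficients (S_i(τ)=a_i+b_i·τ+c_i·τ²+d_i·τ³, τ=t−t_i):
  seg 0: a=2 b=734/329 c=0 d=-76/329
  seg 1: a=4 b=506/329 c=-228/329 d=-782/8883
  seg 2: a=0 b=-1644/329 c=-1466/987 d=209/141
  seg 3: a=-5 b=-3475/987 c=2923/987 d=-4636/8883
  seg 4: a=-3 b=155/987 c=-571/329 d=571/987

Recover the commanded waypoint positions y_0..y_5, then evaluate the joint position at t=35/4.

y_0=2 y_1=4 y_2=0 y_3=-5 y_4=-3 y_5=-4
S(35/4) = -76105/21056

y_0 = S_0(0) = a_0 = 2
y_1 = S_1(0) = a_1 = 4
y_2 = S_2(0) = a_2 = 0
y_3 = S_3(0) = a_3 = -5
y_4 = S_4(0) = a_4 = -3
y_5 = S_4(1) = -4
t_q=35/4 is in segment 4 (τ=3/4); S_4(τ)=-76105/21056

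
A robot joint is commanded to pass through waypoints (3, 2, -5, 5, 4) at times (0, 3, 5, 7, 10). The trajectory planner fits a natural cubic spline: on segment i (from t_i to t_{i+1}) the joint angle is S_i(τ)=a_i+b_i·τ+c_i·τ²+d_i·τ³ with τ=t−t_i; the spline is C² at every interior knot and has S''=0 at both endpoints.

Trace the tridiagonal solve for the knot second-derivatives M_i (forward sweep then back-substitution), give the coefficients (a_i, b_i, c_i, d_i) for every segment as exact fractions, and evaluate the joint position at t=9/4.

Δ: Δ0=-1/3, Δ1=-7/2, Δ2=5, Δ3=-1/3
row 1: diag=10, rhs=-19; c'=1/5, d'=-19/10
row 2: denom=8−2·1/5=38/5; d'=(51−2·-19/10)/(38/5)=137/19
row 3: denom=10−2·5/19=180/19; d'=(-32−2·137/19)/(180/19)=-49/10
back: M3=-49/10
back: M2=137/19−5/19·-49/10=17/2
back: M1=-19/10−1/5·17/2=-18/5
M: M0=0, M1=-18/5, M2=17/2, M3=-49/10, M4=0
seg 0: a=3, c=M0/2=0, d=(M1−M0)/(6·3)=-1/5, b=Δ0−h0·(2M0+M1)/6=22/15
seg 1: a=2, c=M1/2=-9/5, d=(M2−M1)/(6·2)=121/120, b=Δ1−h1·(2M1+M2)/6=-59/15
seg 2: a=-5, c=M2/2=17/4, d=(M3−M2)/(6·2)=-67/60, b=Δ2−h2·(2M2+M3)/6=29/30
seg 3: a=5, c=M3/2=-49/20, d=(M4−M3)/(6·3)=49/180, b=Δ3−h3·(2M3+M4)/6=137/30
t_q=9/4 → seg 0, τ=9/4; S=3+22/15·τ+0·τ²+-1/5·τ³=1287/320

  seg 0: a=3 b=22/15 c=0 d=-1/5
  seg 1: a=2 b=-59/15 c=-9/5 d=121/120
  seg 2: a=-5 b=29/30 c=17/4 d=-67/60
  seg 3: a=5 b=137/30 c=-49/20 d=49/180
S(9/4) = 1287/320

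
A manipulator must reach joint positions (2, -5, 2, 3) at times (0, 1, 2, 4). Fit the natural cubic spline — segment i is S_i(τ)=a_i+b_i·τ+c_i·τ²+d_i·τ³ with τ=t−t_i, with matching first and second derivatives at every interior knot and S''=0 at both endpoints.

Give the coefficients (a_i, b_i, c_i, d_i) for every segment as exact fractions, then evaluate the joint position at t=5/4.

Δ: Δ0=-7, Δ1=7, Δ2=1/2
row 1: diag=4, rhs=84; c'=1/4, d'=21
row 2: denom=6−1·1/4=23/4; d'=(-39−1·21)/(23/4)=-240/23
back: M2=-240/23
back: M1=21−1/4·-240/23=543/23
M: M0=0, M1=543/23, M2=-240/23, M3=0
seg 0: a=2, c=M0/2=0, d=(M1−M0)/(6·1)=181/46, b=Δ0−h0·(2M0+M1)/6=-503/46
seg 1: a=-5, c=M1/2=543/46, d=(M2−M1)/(6·1)=-261/46, b=Δ1−h1·(2M1+M2)/6=20/23
seg 2: a=2, c=M2/2=-120/23, d=(M3−M2)/(6·2)=20/23, b=Δ2−h2·(2M2+M3)/6=343/46
t_q=5/4 → seg 1, τ=1/4; S=-5+20/23·τ+543/46·τ²+-261/46·τ³=-12169/2944

  seg 0: a=2 b=-503/46 c=0 d=181/46
  seg 1: a=-5 b=20/23 c=543/46 d=-261/46
  seg 2: a=2 b=343/46 c=-120/23 d=20/23
S(5/4) = -12169/2944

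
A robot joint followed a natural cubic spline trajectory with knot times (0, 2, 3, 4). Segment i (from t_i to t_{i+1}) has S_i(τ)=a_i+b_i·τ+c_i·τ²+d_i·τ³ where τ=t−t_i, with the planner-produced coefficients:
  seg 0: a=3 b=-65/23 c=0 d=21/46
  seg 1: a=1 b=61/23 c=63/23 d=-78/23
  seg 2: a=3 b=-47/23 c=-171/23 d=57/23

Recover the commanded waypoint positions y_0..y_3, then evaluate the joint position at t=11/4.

y_0=3 y_1=1 y_2=3 y_3=-4
S(11/4) = 2281/736

y_0 = S_0(0) = a_0 = 3
y_1 = S_1(0) = a_1 = 1
y_2 = S_2(0) = a_2 = 3
y_3 = S_2(1) = -4
t_q=11/4 is in segment 1 (τ=3/4); S_1(τ)=2281/736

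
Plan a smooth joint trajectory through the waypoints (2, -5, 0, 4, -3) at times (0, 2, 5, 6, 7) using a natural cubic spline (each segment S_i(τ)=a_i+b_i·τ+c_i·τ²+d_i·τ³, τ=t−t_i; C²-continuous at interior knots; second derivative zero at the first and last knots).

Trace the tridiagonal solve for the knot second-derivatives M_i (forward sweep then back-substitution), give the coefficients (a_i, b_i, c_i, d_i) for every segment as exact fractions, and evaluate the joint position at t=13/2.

  seg 0: a=2 b=-1736/411 c=0 d=595/3288
  seg 1: a=-5 b=-1687/822 c=595/548 d=253/4932
  seg 2: a=0 b=9613/1644 c=212/137 d=-5581/1644
  seg 3: a=4 b=-1021/822 c=-4733/548 d=4733/1644
S(13/2) = 6925/4384

Δ: Δ0=-7/2, Δ1=5/3, Δ2=4, Δ3=-7
row 1: diag=10, rhs=31; c'=3/10, d'=31/10
row 2: denom=8−3·3/10=71/10; d'=(14−3·31/10)/(71/10)=47/71
row 3: denom=4−1·10/71=274/71; d'=(-66−1·47/71)/(274/71)=-4733/274
back: M3=-4733/274
back: M2=47/71−10/71·-4733/274=424/137
back: M1=31/10−3/10·424/137=595/274
M: M0=0, M1=595/274, M2=424/137, M3=-4733/274, M4=0
seg 0: a=2, c=M0/2=0, d=(M1−M0)/(6·2)=595/3288, b=Δ0−h0·(2M0+M1)/6=-1736/411
seg 1: a=-5, c=M1/2=595/548, d=(M2−M1)/(6·3)=253/4932, b=Δ1−h1·(2M1+M2)/6=-1687/822
seg 2: a=0, c=M2/2=212/137, d=(M3−M2)/(6·1)=-5581/1644, b=Δ2−h2·(2M2+M3)/6=9613/1644
seg 3: a=4, c=M3/2=-4733/548, d=(M4−M3)/(6·1)=4733/1644, b=Δ3−h3·(2M3+M4)/6=-1021/822
t_q=13/2 → seg 3, τ=1/2; S=4+-1021/822·τ+-4733/548·τ²+4733/1644·τ³=6925/4384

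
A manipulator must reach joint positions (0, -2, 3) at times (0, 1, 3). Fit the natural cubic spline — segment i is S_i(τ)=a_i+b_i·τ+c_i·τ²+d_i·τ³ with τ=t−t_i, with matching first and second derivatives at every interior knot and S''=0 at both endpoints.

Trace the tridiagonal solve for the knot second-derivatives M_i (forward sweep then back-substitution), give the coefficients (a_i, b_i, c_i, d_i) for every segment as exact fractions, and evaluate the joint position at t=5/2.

  seg 0: a=0 b=-11/4 c=0 d=3/4
  seg 1: a=-2 b=-1/2 c=9/4 d=-3/8
S(5/2) = 67/64

Δ: Δ0=-2, Δ1=5/2
row 1: diag=6, rhs=27; c'=1/3, d'=9/2
back: M1=9/2
M: M0=0, M1=9/2, M2=0
seg 0: a=0, c=M0/2=0, d=(M1−M0)/(6·1)=3/4, b=Δ0−h0·(2M0+M1)/6=-11/4
seg 1: a=-2, c=M1/2=9/4, d=(M2−M1)/(6·2)=-3/8, b=Δ1−h1·(2M1+M2)/6=-1/2
t_q=5/2 → seg 1, τ=3/2; S=-2+-1/2·τ+9/4·τ²+-3/8·τ³=67/64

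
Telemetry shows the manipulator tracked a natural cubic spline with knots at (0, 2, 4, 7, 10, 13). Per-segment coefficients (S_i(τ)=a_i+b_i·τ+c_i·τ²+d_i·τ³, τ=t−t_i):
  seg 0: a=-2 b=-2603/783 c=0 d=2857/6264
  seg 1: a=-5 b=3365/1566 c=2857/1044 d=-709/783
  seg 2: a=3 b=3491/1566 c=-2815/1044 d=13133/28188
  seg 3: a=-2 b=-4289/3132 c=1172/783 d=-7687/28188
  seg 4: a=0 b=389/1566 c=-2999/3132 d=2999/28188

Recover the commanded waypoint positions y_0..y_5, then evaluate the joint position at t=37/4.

y_0 = S_0(0) = a_0 = -2
y_1 = S_1(0) = a_1 = -5
y_2 = S_2(0) = a_2 = 3
y_3 = S_3(0) = a_3 = -2
y_4 = S_4(0) = a_4 = 0
y_5 = S_4(3) = -5
t_q=37/4 is in segment 3 (τ=9/4); S_3(τ)=-13583/22272

y_0=-2 y_1=-5 y_2=3 y_3=-2 y_4=0 y_5=-5
S(37/4) = -13583/22272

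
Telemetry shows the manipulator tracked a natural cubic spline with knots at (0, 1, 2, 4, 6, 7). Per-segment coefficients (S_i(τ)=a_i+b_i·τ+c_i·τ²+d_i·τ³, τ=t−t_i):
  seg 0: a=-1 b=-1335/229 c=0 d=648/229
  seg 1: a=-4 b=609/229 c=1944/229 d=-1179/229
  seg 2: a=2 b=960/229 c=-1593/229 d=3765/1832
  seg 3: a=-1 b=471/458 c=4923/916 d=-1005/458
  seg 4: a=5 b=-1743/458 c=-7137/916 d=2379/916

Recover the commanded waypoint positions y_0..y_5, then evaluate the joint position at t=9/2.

y_0=-1 y_1=-4 y_2=2 y_3=-1 y_4=5 y_5=-4
S(9/2) = 1069/1832

y_0 = S_0(0) = a_0 = -1
y_1 = S_1(0) = a_1 = -4
y_2 = S_2(0) = a_2 = 2
y_3 = S_3(0) = a_3 = -1
y_4 = S_4(0) = a_4 = 5
y_5 = S_4(1) = -4
t_q=9/2 is in segment 3 (τ=1/2); S_3(τ)=1069/1832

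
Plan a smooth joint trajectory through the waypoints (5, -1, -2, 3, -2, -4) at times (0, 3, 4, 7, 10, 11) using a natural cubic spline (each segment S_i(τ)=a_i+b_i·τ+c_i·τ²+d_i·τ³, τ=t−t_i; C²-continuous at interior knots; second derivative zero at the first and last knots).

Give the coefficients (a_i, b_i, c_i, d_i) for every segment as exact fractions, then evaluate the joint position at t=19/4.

Δ: Δ0=-2, Δ1=-1, Δ2=5/3, Δ3=-5/3, Δ4=-2
row 1: diag=8, rhs=6; c'=1/8, d'=3/4
row 2: denom=8−1·1/8=63/8; d'=(16−1·3/4)/(63/8)=122/63
row 3: denom=12−3·8/21=76/7; d'=(-20−3·122/63)/(76/7)=-271/114
row 4: denom=8−3·21/76=545/76; d'=(-2−3·-271/114)/(545/76)=78/109
back: M4=78/109
back: M3=-271/114−21/76·78/109=-842/327
back: M2=122/63−8/21·-842/327=318/109
back: M1=3/4−1/8·318/109=42/109
M: M0=0, M1=42/109, M2=318/109, M3=-842/327, M4=78/109, M5=0
seg 0: a=5, c=M0/2=0, d=(M1−M0)/(6·3)=7/327, b=Δ0−h0·(2M0+M1)/6=-239/109
seg 1: a=-1, c=M1/2=21/109, d=(M2−M1)/(6·1)=46/109, b=Δ1−h1·(2M1+M2)/6=-176/109
seg 2: a=-2, c=M2/2=159/109, d=(M3−M2)/(6·3)=-898/2943, b=Δ2−h2·(2M2+M3)/6=4/109
seg 3: a=3, c=M3/2=-421/327, d=(M4−M3)/(6·3)=538/2943, b=Δ3−h3·(2M3+M4)/6=60/109
seg 4: a=-2, c=M4/2=39/109, d=(M5−M4)/(6·1)=-13/109, b=Δ4−h4·(2M4+M5)/6=-244/109
t_q=19/4 → seg 2, τ=3/4; S=-2+4/109·τ+159/109·τ²+-898/2943·τ³=-4467/3488

  seg 0: a=5 b=-239/109 c=0 d=7/327
  seg 1: a=-1 b=-176/109 c=21/109 d=46/109
  seg 2: a=-2 b=4/109 c=159/109 d=-898/2943
  seg 3: a=3 b=60/109 c=-421/327 d=538/2943
  seg 4: a=-2 b=-244/109 c=39/109 d=-13/109
S(19/4) = -4467/3488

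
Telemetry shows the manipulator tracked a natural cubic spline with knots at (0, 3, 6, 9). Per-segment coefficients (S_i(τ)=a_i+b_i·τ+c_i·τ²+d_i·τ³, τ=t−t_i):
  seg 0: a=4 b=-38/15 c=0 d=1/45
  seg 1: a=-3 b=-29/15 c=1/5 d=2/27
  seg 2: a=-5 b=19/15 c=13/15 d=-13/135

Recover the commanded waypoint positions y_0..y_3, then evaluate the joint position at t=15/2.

y_0 = S_0(0) = a_0 = 4
y_1 = S_1(0) = a_1 = -3
y_2 = S_2(0) = a_2 = -5
y_3 = S_2(3) = 4
t_q=15/2 is in segment 2 (τ=3/2); S_2(τ)=-59/40

y_0=4 y_1=-3 y_2=-5 y_3=4
S(15/2) = -59/40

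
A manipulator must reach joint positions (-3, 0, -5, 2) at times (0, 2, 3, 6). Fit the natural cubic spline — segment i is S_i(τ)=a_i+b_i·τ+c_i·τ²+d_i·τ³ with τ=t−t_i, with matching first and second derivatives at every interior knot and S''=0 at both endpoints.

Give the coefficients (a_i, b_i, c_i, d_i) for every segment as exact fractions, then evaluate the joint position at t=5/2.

  seg 0: a=-3 b=1135/282 c=0 d=-89/141
  seg 1: a=0 b=-1001/282 c=-178/47 d=659/282
  seg 2: a=-5 b=-580/141 c=303/94 d=-101/282
S(5/2) = -1827/752

Δ: Δ0=3/2, Δ1=-5, Δ2=7/3
row 1: diag=6, rhs=-39; c'=1/6, d'=-13/2
row 2: denom=8−1·1/6=47/6; d'=(44−1·-13/2)/(47/6)=303/47
back: M2=303/47
back: M1=-13/2−1/6·303/47=-356/47
M: M0=0, M1=-356/47, M2=303/47, M3=0
seg 0: a=-3, c=M0/2=0, d=(M1−M0)/(6·2)=-89/141, b=Δ0−h0·(2M0+M1)/6=1135/282
seg 1: a=0, c=M1/2=-178/47, d=(M2−M1)/(6·1)=659/282, b=Δ1−h1·(2M1+M2)/6=-1001/282
seg 2: a=-5, c=M2/2=303/94, d=(M3−M2)/(6·3)=-101/282, b=Δ2−h2·(2M2+M3)/6=-580/141
t_q=5/2 → seg 1, τ=1/2; S=0+-1001/282·τ+-178/47·τ²+659/282·τ³=-1827/752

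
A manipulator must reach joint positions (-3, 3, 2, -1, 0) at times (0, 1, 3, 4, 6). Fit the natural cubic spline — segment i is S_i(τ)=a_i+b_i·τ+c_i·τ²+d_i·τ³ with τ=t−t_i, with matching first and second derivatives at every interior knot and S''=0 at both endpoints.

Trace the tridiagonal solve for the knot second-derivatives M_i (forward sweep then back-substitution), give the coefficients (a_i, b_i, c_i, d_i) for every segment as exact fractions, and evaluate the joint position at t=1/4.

Δ: Δ0=6, Δ1=-1/2, Δ2=-3, Δ3=1/2
row 1: diag=6, rhs=-39; c'=1/3, d'=-13/2
row 2: denom=6−2·1/3=16/3; d'=(-15−2·-13/2)/(16/3)=-3/8
row 3: denom=6−1·3/16=93/16; d'=(21−1·-3/8)/(93/16)=114/31
back: M3=114/31
back: M2=-3/8−3/16·114/31=-33/31
back: M1=-13/2−1/3·-33/31=-381/62
M: M0=0, M1=-381/62, M2=-33/31, M3=114/31, M4=0
seg 0: a=-3, c=M0/2=0, d=(M1−M0)/(6·1)=-127/124, b=Δ0−h0·(2M0+M1)/6=871/124
seg 1: a=3, c=M1/2=-381/124, d=(M2−M1)/(6·2)=105/248, b=Δ1−h1·(2M1+M2)/6=245/62
seg 2: a=2, c=M2/2=-33/62, d=(M3−M2)/(6·1)=49/62, b=Δ2−h2·(2M2+M3)/6=-101/31
seg 3: a=-1, c=M3/2=57/31, d=(M4−M3)/(6·2)=-19/62, b=Δ3−h3·(2M3+M4)/6=-121/62
t_q=1/4 → seg 0, τ=1/4; S=-3+871/124·τ+0·τ²+-127/124·τ³=-9999/7936

  seg 0: a=-3 b=871/124 c=0 d=-127/124
  seg 1: a=3 b=245/62 c=-381/124 d=105/248
  seg 2: a=2 b=-101/31 c=-33/62 d=49/62
  seg 3: a=-1 b=-121/62 c=57/31 d=-19/62
S(1/4) = -9999/7936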